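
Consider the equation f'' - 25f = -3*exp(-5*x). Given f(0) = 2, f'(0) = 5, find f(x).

Characteristic equation r² - 25 = 0 factors as (r + 5)(r - 5) = 0, so r = -5, 5.
Hence f_h = C1*exp(-5*x) + C2*exp(5*x).
Since exp(-5*x) solves the homogeneous equation (r = -5 is a root of multiplicity 1), multiply the trial by x. Try f_p = A*x*exp(-5*x). Substituting into the equation and dividing by exp(-5*x) gives A = 3/10, so f_p = 3*x*exp(-5*x)/10.
General solution: f = C1*exp(-5*x) + C2*exp(5*x) + 3*x*exp(-5*x)/10.
Apply the initial conditions: f(0) = C1 + C2 = 2 and f'(0) = 3/10 - 5*C1 + 5*C2 = 5. Solving gives C1 = 53/100, C2 = 147/100.

f = 53*exp(-5*x)/100 + 147*exp(5*x)/100 + 3*x*exp(-5*x)/10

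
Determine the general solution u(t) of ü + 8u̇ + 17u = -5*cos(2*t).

u = -16*sin(2*t)/85 - 13*cos(2*t)/85 + C1*cos(t)*exp(-4*t) + C2*exp(-4*t)*sin(t)

Characteristic equation r² + 8r + 17 = 0 has discriminant (8)² - 4·(17) = -4 < 0, so r = -4 ± i.
Hence u_h = C1*cos(t)*exp(-4*t) + C2*exp(-4*t)*sin(t).
Try u_p = A*cos(2*t) + B*sin(2*t). Substituting and equating the coefficients of cos(2t) and sin(2t) gives A = -13/85, B = -16/85, so u_p = -16*sin(2*t)/85 - 13*cos(2*t)/85.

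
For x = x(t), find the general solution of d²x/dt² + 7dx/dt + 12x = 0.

x = C1*exp(-4*t) + C2*exp(-3*t)

Characteristic equation r² + 7r + 12 = 0 factors as (r + 4)(r + 3) = 0, so r = -4, -3.
Hence x_h = C1*exp(-4*t) + C2*exp(-3*t).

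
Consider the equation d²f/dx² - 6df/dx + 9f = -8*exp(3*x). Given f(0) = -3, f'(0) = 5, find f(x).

Characteristic equation r² - 6r + 9 = 0 has discriminant (-6)² - 4·(9) = 0, so r = 3 is a repeated root.
Hence f_h = (C1 + C2*x)*exp(3*x).
Since exp(3*x) solves the homogeneous equation (r = 3 is a root of multiplicity 2), multiply the trial by x^2. Try f_p = A*x^2*exp(3*x). Substituting into the equation and dividing by exp(3*x) gives A = -4, so f_p = -4*x^2*exp(3*x).
General solution: f = C1*exp(3*x) - 4*x^2*exp(3*x) + C2*x*exp(3*x).
Apply the initial conditions: f(0) = C1 = -3 and f'(0) = C2 + 3*C1 = 5. Solving gives C1 = -3, C2 = 14.

f = -3*exp(3*x) - 4*x**2*exp(3*x) + 14*x*exp(3*x)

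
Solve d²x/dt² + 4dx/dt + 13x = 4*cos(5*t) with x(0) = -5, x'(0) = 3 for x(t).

x = -3*cos(5*t)/34 + 5*sin(5*t)/34 - 257*exp(-2*t)*sin(3*t)/102 - 167*cos(3*t)*exp(-2*t)/34

Characteristic equation r² + 4r + 13 = 0 has discriminant (4)² - 4·(13) = -36 < 0, so r = -2 ± 3i.
Hence x_h = C1*cos(3*t)*exp(-2*t) + C2*exp(-2*t)*sin(3*t).
Try x_p = A*cos(5*t) + B*sin(5*t). Substituting and equating the coefficients of cos(5t) and sin(5t) gives A = -3/34, B = 5/34, so x_p = -3*cos(5*t)/34 + 5*sin(5*t)/34.
General solution: x = -3*cos(5*t)/34 + 5*sin(5*t)/34 + C1*cos(3*t)*exp(-2*t) + C2*exp(-2*t)*sin(3*t).
Apply the initial conditions: x(0) = -3/34 + C1 = -5 and x'(0) = 25/34 - 2*C1 + 3*C2 = 3. Solving gives C1 = -167/34, C2 = -257/102.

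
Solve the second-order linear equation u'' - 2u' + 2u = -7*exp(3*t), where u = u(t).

Characteristic equation r² - 2r + 2 = 0 has discriminant (-2)² - 4·(2) = -4 < 0, so r = 1 ± i.
Hence u_h = C1*cos(t)*exp(t) + C2*exp(t)*sin(t).
Try u_p = A*exp(3*t). Substituting into the equation and dividing by exp(3*t) gives A = -7/5, so u_p = -7*exp(3*t)/5.

u = -7*exp(3*t)/5 + C1*cos(t)*exp(t) + C2*exp(t)*sin(t)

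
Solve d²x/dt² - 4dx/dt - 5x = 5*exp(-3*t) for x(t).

Characteristic equation r² - 4r - 5 = 0 factors as (r - 5)(r + 1) = 0, so r = 5, -1.
Hence x_h = C1*exp(5*t) + C2*exp(-t).
Try x_p = A*exp(-3*t). Substituting into the equation and dividing by exp(-3*t) gives A = 5/16, so x_p = 5*exp(-3*t)/16.

x = 5*exp(-3*t)/16 + C1*exp(5*t) + C2*exp(-t)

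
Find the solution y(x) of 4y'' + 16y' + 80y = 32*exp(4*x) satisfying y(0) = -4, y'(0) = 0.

Divide through by 4: y'' + 4y' + 20y = 8*exp(4*x).
Characteristic equation r² + 4r + 20 = 0 has discriminant (4)² - 4·(20) = -64 < 0, so r = -2 ± 4i.
Hence y_h = C1*cos(4*x)*exp(-2*x) + C2*exp(-2*x)*sin(4*x).
Try y_p = A*exp(4*x). Substituting into the equation and dividing by exp(4*x) gives A = 2/13, so y_p = 2*exp(4*x)/13.
General solution: y = 2*exp(4*x)/13 + C1*cos(4*x)*exp(-2*x) + C2*exp(-2*x)*sin(4*x).
Apply the initial conditions: y(0) = 2/13 + C1 = -4 and y'(0) = 8/13 - 2*C1 + 4*C2 = 0. Solving gives C1 = -54/13, C2 = -29/13.

y = 2*exp(4*x)/13 - 54*cos(4*x)*exp(-2*x)/13 - 29*exp(-2*x)*sin(4*x)/13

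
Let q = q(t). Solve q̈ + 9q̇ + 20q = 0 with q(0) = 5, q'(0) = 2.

q = -22*exp(-5*t) + 27*exp(-4*t)

Characteristic equation r² + 9r + 20 = 0 factors as (r + 4)(r + 5) = 0, so r = -4, -5.
Hence q_h = C1*exp(-4*t) + C2*exp(-5*t).
Apply the initial conditions: q(0) = C1 + C2 = 5 and q'(0) = -5*C2 - 4*C1 = 2. Solving gives C1 = 27, C2 = -22.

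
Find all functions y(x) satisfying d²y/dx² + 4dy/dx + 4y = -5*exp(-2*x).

y = C1*exp(-2*x) - 5*x**2*exp(-2*x)/2 + C2*x*exp(-2*x)

Characteristic equation r² + 4r + 4 = 0 has discriminant (4)² - 4·(4) = 0, so r = -2 is a repeated root.
Hence y_h = (C1 + C2*x)*exp(-2*x).
Since exp(-2*x) solves the homogeneous equation (r = -2 is a root of multiplicity 2), multiply the trial by x^2. Try y_p = A*x^2*exp(-2*x). Substituting into the equation and dividing by exp(-2*x) gives A = -5/2, so y_p = -5*x^2*exp(-2*x)/2.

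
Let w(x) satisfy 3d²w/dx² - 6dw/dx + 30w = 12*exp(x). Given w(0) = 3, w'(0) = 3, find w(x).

w = 4*exp(x)/9 + 23*cos(3*x)*exp(x)/9

Divide through by 3: w'' - 2w' + 10w = 4*exp(x).
Characteristic equation r² - 2r + 10 = 0 has discriminant (-2)² - 4·(10) = -36 < 0, so r = 1 ± 3i.
Hence w_h = C1*cos(3*x)*exp(x) + C2*exp(x)*sin(3*x).
Try w_p = A*exp(x). Substituting into the equation and dividing by exp(x) gives A = 4/9, so w_p = 4*exp(x)/9.
General solution: w = 4*exp(x)/9 + C1*cos(3*x)*exp(x) + C2*exp(x)*sin(3*x).
Apply the initial conditions: w(0) = 4/9 + C1 = 3 and w'(0) = 4/9 + C1 + 3*C2 = 3. Solving gives C1 = 23/9, C2 = 0.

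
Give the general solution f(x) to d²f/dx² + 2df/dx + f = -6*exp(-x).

f = C1*exp(-x) - 3*x**2*exp(-x) + C2*x*exp(-x)

Characteristic equation r² + 2r + 1 = 0 has discriminant (2)² - 4·(1) = 0, so r = -1 is a repeated root.
Hence f_h = (C1 + C2*x)*exp(-x).
Since exp(-x) solves the homogeneous equation (r = -1 is a root of multiplicity 2), multiply the trial by x^2. Try f_p = A*x^2*exp(-x). Substituting into the equation and dividing by exp(-x) gives A = -3, so f_p = -3*x^2*exp(-x).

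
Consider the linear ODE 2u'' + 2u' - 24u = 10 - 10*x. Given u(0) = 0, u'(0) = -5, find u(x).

u = -55/144 - 5*exp(3*x)/9 + 5*x/12 + 15*exp(-4*x)/16

Divide through by 2: u'' + u' - 12u = 5 - 5*x.
Characteristic equation r² + r - 12 = 0 factors as (r - 3)(r + 4) = 0, so r = 3, -4.
Hence u_h = C1*exp(3*x) + C2*exp(-4*x).
For the particular solution try u_p = A0 + A1*x. Substituting and matching coefficients of each power of x gives A0 = -55/144, A1 = 5/12, so u_p = -55/144 + 5*x/12.
General solution: u = -55/144 + 5*x/12 + C1*exp(3*x) + C2*exp(-4*x).
Apply the initial conditions: u(0) = -55/144 + C1 + C2 = 0 and u'(0) = 5/12 - 4*C2 + 3*C1 = -5. Solving gives C1 = -5/9, C2 = 15/16.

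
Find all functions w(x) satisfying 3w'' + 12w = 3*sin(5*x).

w = -sin(5*x)/21 + C1*cos(2*x) + C2*sin(2*x)

Divide through by 3: w'' + 4w = sin(5*x).
Characteristic equation r² + 4 = 0 has discriminant (0)² - 4·(4) = -16 < 0, so r = ± 2i.
Hence w_h = C1*cos(2*x) + C2*sin(2*x).
Try w_p = A*cos(5*x) + B*sin(5*x). Substituting and equating the coefficients of cos(5x) and sin(5x) gives A = 0, B = -1/21, so w_p = -sin(5*x)/21.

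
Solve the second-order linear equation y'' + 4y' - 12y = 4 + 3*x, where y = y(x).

y = -5/12 - x/4 + C1*exp(2*x) + C2*exp(-6*x)

Characteristic equation r² + 4r - 12 = 0 factors as (r - 2)(r + 6) = 0, so r = 2, -6.
Hence y_h = C1*exp(2*x) + C2*exp(-6*x).
For the particular solution try y_p = A0 + A1*x. Substituting and matching coefficients of each power of x gives A0 = -5/12, A1 = -1/4, so y_p = -5/12 - x/4.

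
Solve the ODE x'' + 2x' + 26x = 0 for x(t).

Characteristic equation r² + 2r + 26 = 0 has discriminant (2)² - 4·(26) = -100 < 0, so r = -1 ± 5i.
Hence x_h = C1*cos(5*t)*exp(-t) + C2*exp(-t)*sin(5*t).

x = C1*cos(5*t)*exp(-t) + C2*exp(-t)*sin(5*t)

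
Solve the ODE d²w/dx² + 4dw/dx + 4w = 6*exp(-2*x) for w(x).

w = C1*exp(-2*x) + 3*x**2*exp(-2*x) + C2*x*exp(-2*x)

Characteristic equation r² + 4r + 4 = 0 has discriminant (4)² - 4·(4) = 0, so r = -2 is a repeated root.
Hence w_h = (C1 + C2*x)*exp(-2*x).
Since exp(-2*x) solves the homogeneous equation (r = -2 is a root of multiplicity 2), multiply the trial by x^2. Try w_p = A*x^2*exp(-2*x). Substituting into the equation and dividing by exp(-2*x) gives A = 3, so w_p = 3*x^2*exp(-2*x).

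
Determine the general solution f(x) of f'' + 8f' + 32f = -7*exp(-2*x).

Characteristic equation r² + 8r + 32 = 0 has discriminant (8)² - 4·(32) = -64 < 0, so r = -4 ± 4i.
Hence f_h = C1*cos(4*x)*exp(-4*x) + C2*exp(-4*x)*sin(4*x).
Try f_p = A*exp(-2*x). Substituting into the equation and dividing by exp(-2*x) gives A = -7/20, so f_p = -7*exp(-2*x)/20.

f = -7*exp(-2*x)/20 + C1*cos(4*x)*exp(-4*x) + C2*exp(-4*x)*sin(4*x)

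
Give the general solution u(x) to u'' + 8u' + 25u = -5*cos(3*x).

Characteristic equation r² + 8r + 25 = 0 has discriminant (8)² - 4·(25) = -36 < 0, so r = -4 ± 3i.
Hence u_h = C1*cos(3*x)*exp(-4*x) + C2*exp(-4*x)*sin(3*x).
Try u_p = A*cos(3*x) + B*sin(3*x). Substituting and equating the coefficients of cos(3x) and sin(3x) gives A = -5/52, B = -15/104, so u_p = -15*sin(3*x)/104 - 5*cos(3*x)/52.

u = -15*sin(3*x)/104 - 5*cos(3*x)/52 + C1*cos(3*x)*exp(-4*x) + C2*exp(-4*x)*sin(3*x)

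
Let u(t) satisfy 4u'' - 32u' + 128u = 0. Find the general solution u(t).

u = C1*cos(4*t)*exp(4*t) + C2*exp(4*t)*sin(4*t)

Divide through by 4: u'' - 8u' + 32u = 0.
Characteristic equation r² - 8r + 32 = 0 has discriminant (-8)² - 4·(32) = -64 < 0, so r = 4 ± 4i.
Hence u_h = C1*cos(4*t)*exp(4*t) + C2*exp(4*t)*sin(4*t).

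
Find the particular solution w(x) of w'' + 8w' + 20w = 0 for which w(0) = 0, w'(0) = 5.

Characteristic equation r² + 8r + 20 = 0 has discriminant (8)² - 4·(20) = -16 < 0, so r = -4 ± 2i.
Hence w_h = C1*cos(2*x)*exp(-4*x) + C2*exp(-4*x)*sin(2*x).
Apply the initial conditions: w(0) = C1 = 0 and w'(0) = -4*C1 + 2*C2 = 5. Solving gives C1 = 0, C2 = 5/2.

w = 5*exp(-4*x)*sin(2*x)/2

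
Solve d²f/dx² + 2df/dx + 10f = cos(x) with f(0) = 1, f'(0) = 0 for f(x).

f = 2*sin(x)/85 + 9*cos(x)/85 + 74*exp(-x)*sin(3*x)/255 + 76*cos(3*x)*exp(-x)/85

Characteristic equation r² + 2r + 10 = 0 has discriminant (2)² - 4·(10) = -36 < 0, so r = -1 ± 3i.
Hence f_h = C1*cos(3*x)*exp(-x) + C2*exp(-x)*sin(3*x).
Try f_p = A*cos(x) + B*sin(x). Substituting and equating the coefficients of cos(x) and sin(x) gives A = 9/85, B = 2/85, so f_p = 2*sin(x)/85 + 9*cos(x)/85.
General solution: f = 2*sin(x)/85 + 9*cos(x)/85 + C1*cos(3*x)*exp(-x) + C2*exp(-x)*sin(3*x).
Apply the initial conditions: f(0) = 9/85 + C1 = 1 and f'(0) = 2/85 - C1 + 3*C2 = 0. Solving gives C1 = 76/85, C2 = 74/255.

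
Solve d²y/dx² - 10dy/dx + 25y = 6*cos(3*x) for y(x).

y = -45*sin(3*x)/289 + 24*cos(3*x)/289 + C1*exp(5*x) + C2*x*exp(5*x)

Characteristic equation r² - 10r + 25 = 0 has discriminant (-10)² - 4·(25) = 0, so r = 5 is a repeated root.
Hence y_h = (C1 + C2*x)*exp(5*x).
Try y_p = A*cos(3*x) + B*sin(3*x). Substituting and equating the coefficients of cos(3x) and sin(3x) gives A = 24/289, B = -45/289, so y_p = -45*sin(3*x)/289 + 24*cos(3*x)/289.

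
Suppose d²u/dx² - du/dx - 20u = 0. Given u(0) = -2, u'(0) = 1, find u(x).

u = -11*exp(-4*x)/9 - 7*exp(5*x)/9

Characteristic equation r² - r - 20 = 0 factors as (r + 4)(r - 5) = 0, so r = -4, 5.
Hence u_h = C1*exp(-4*x) + C2*exp(5*x).
Apply the initial conditions: u(0) = C1 + C2 = -2 and u'(0) = -4*C1 + 5*C2 = 1. Solving gives C1 = -11/9, C2 = -7/9.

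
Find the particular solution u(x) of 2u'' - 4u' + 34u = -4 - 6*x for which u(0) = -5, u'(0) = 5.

u = -40/289 - 3*x/17 - 1405*cos(4*x)*exp(x)/289 + 2901*exp(x)*sin(4*x)/1156

Divide through by 2: u'' - 2u' + 17u = -2 - 3*x.
Characteristic equation r² - 2r + 17 = 0 has discriminant (-2)² - 4·(17) = -64 < 0, so r = 1 ± 4i.
Hence u_h = C1*cos(4*x)*exp(x) + C2*exp(x)*sin(4*x).
For the particular solution try u_p = A0 + A1*x. Substituting and matching coefficients of each power of x gives A0 = -40/289, A1 = -3/17, so u_p = -40/289 - 3*x/17.
General solution: u = -40/289 - 3*x/17 + C1*cos(4*x)*exp(x) + C2*exp(x)*sin(4*x).
Apply the initial conditions: u(0) = -40/289 + C1 = -5 and u'(0) = -3/17 + C1 + 4*C2 = 5. Solving gives C1 = -1405/289, C2 = 2901/1156.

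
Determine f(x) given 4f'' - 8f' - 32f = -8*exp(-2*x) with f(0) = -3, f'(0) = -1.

Divide through by 4: f'' - 2f' - 8f = -2*exp(-2*x).
Characteristic equation r² - 2r - 8 = 0 factors as (r - 4)(r + 2) = 0, so r = 4, -2.
Hence f_h = C1*exp(4*x) + C2*exp(-2*x).
Since exp(-2*x) solves the homogeneous equation (r = -2 is a root of multiplicity 1), multiply the trial by x. Try f_p = A*x*exp(-2*x). Substituting into the equation and dividing by exp(-2*x) gives A = 1/3, so f_p = x*exp(-2*x)/3.
General solution: f = C1*exp(4*x) + C2*exp(-2*x) + x*exp(-2*x)/3.
Apply the initial conditions: f(0) = C1 + C2 = -3 and f'(0) = 1/3 - 2*C2 + 4*C1 = -1. Solving gives C1 = -11/9, C2 = -16/9.

f = -16*exp(-2*x)/9 - 11*exp(4*x)/9 + x*exp(-2*x)/3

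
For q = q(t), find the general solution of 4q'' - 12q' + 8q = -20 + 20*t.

q = 5/4 + 5*t/2 + C1*exp(t) + C2*exp(2*t)

Divide through by 4: q'' - 3q' + 2q = -5 + 5*t.
Characteristic equation r² - 3r + 2 = 0 factors as (r - 1)(r - 2) = 0, so r = 1, 2.
Hence q_h = C1*exp(t) + C2*exp(2*t).
For the particular solution try q_p = A0 + A1*t. Substituting and matching coefficients of each power of t gives A0 = 5/4, A1 = 5/2, so q_p = 5/4 + 5*t/2.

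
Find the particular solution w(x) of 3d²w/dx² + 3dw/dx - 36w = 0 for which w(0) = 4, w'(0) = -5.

w = 11*exp(3*x)/7 + 17*exp(-4*x)/7

Divide through by 3: w'' + w' - 12w = 0.
Characteristic equation r² + r - 12 = 0 factors as (r - 3)(r + 4) = 0, so r = 3, -4.
Hence w_h = C1*exp(3*x) + C2*exp(-4*x).
Apply the initial conditions: w(0) = C1 + C2 = 4 and w'(0) = -4*C2 + 3*C1 = -5. Solving gives C1 = 11/7, C2 = 17/7.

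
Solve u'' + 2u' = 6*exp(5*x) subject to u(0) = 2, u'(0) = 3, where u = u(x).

u = 29/10 - 15*exp(-2*x)/14 + 6*exp(5*x)/35

Characteristic equation r² + 2r = 0 factors as (r + 2)r = 0, so r = -2, 0.
Hence u_h = C1*exp(-2*x) + C2.
Try u_p = A*exp(5*x). Substituting into the equation and dividing by exp(5*x) gives A = 6/35, so u_p = 6*exp(5*x)/35.
General solution: u = C2 + 6*exp(5*x)/35 + C1*exp(-2*x).
Apply the initial conditions: u(0) = 6/35 + C1 + C2 = 2 and u'(0) = 6/7 - 2*C1 = 3. Solving gives C1 = -15/14, C2 = 29/10.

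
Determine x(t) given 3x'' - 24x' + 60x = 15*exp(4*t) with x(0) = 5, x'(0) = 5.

Divide through by 3: x'' - 8x' + 20x = 5*exp(4*t).
Characteristic equation r² - 8r + 20 = 0 has discriminant (-8)² - 4·(20) = -16 < 0, so r = 4 ± 2i.
Hence x_h = C1*cos(2*t)*exp(4*t) + C2*exp(4*t)*sin(2*t).
Try x_p = A*exp(4*t). Substituting into the equation and dividing by exp(4*t) gives A = 5/4, so x_p = 5*exp(4*t)/4.
General solution: x = 5*exp(4*t)/4 + C1*cos(2*t)*exp(4*t) + C2*exp(4*t)*sin(2*t).
Apply the initial conditions: x(0) = 5/4 + C1 = 5 and x'(0) = 5 + 2*C2 + 4*C1 = 5. Solving gives C1 = 15/4, C2 = -15/2.

x = 5*exp(4*t)/4 - 15*exp(4*t)*sin(2*t)/2 + 15*cos(2*t)*exp(4*t)/4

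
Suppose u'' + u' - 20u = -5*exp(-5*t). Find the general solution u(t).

Characteristic equation r² + r - 20 = 0 factors as (r - 4)(r + 5) = 0, so r = 4, -5.
Hence u_h = C1*exp(4*t) + C2*exp(-5*t).
Since exp(-5*t) solves the homogeneous equation (r = -5 is a root of multiplicity 1), multiply the trial by t. Try u_p = A*t*exp(-5*t). Substituting into the equation and dividing by exp(-5*t) gives A = 5/9, so u_p = 5*t*exp(-5*t)/9.

u = C1*exp(4*t) + C2*exp(-5*t) + 5*t*exp(-5*t)/9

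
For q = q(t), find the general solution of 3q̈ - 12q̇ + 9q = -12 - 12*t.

q = -28/9 - 4*t/3 + C1*exp(3*t) + C2*exp(t)

Divide through by 3: q'' - 4q' + 3q = -4 - 4*t.
Characteristic equation r² - 4r + 3 = 0 factors as (r - 3)(r - 1) = 0, so r = 3, 1.
Hence q_h = C1*exp(3*t) + C2*exp(t).
For the particular solution try q_p = A0 + A1*t. Substituting and matching coefficients of each power of t gives A0 = -28/9, A1 = -4/3, so q_p = -28/9 - 4*t/3.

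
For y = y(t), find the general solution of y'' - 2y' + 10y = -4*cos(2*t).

Characteristic equation r² - 2r + 10 = 0 has discriminant (-2)² - 4·(10) = -36 < 0, so r = 1 ± 3i.
Hence y_h = C1*cos(3*t)*exp(t) + C2*exp(t)*sin(3*t).
Try y_p = A*cos(2*t) + B*sin(2*t). Substituting and equating the coefficients of cos(2t) and sin(2t) gives A = -6/13, B = 4/13, so y_p = -6*cos(2*t)/13 + 4*sin(2*t)/13.

y = -6*cos(2*t)/13 + 4*sin(2*t)/13 + C1*cos(3*t)*exp(t) + C2*exp(t)*sin(3*t)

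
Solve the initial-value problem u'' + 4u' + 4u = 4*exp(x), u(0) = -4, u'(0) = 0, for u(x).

Characteristic equation r² + 4r + 4 = 0 has discriminant (4)² - 4·(4) = 0, so r = -2 is a repeated root.
Hence u_h = (C1 + C2*x)*exp(-2*x).
Try u_p = A*exp(x). Substituting into the equation and dividing by exp(x) gives A = 4/9, so u_p = 4*exp(x)/9.
General solution: u = 4*exp(x)/9 + C1*exp(-2*x) + C2*x*exp(-2*x).
Apply the initial conditions: u(0) = 4/9 + C1 = -4 and u'(0) = 4/9 + C2 - 2*C1 = 0. Solving gives C1 = -40/9, C2 = -28/3.

u = -40*exp(-2*x)/9 + 4*exp(x)/9 - 28*x*exp(-2*x)/3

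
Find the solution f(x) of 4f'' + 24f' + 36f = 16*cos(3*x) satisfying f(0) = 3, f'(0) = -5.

Divide through by 4: f'' + 6f' + 9f = 4*cos(3*x).
Characteristic equation r² + 6r + 9 = 0 has discriminant (6)² - 4·(9) = 0, so r = -3 is a repeated root.
Hence f_h = (C1 + C2*x)*exp(-3*x).
Try f_p = A*cos(3*x) + B*sin(3*x). Substituting and equating the coefficients of cos(3x) and sin(3x) gives A = 0, B = 2/9, so f_p = 2*sin(3*x)/9.
General solution: f = 2*sin(3*x)/9 + C1*exp(-3*x) + C2*x*exp(-3*x).
Apply the initial conditions: f(0) = C1 = 3 and f'(0) = 2/3 + C2 - 3*C1 = -5. Solving gives C1 = 3, C2 = 10/3.

f = 3*exp(-3*x) + 2*sin(3*x)/9 + 10*x*exp(-3*x)/3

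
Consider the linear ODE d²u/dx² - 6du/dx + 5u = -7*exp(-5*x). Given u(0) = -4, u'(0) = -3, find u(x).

Characteristic equation r² - 6r + 5 = 0 factors as (r - 1)(r - 5) = 0, so r = 1, 5.
Hence u_h = C1*exp(x) + C2*exp(5*x).
Try u_p = A*exp(-5*x). Substituting into the equation and dividing by exp(-5*x) gives A = -7/60, so u_p = -7*exp(-5*x)/60.
General solution: u = -7*exp(-5*x)/60 + C1*exp(x) + C2*exp(5*x).
Apply the initial conditions: u(0) = -7/60 + C1 + C2 = -4 and u'(0) = 7/12 + C1 + 5*C2 = -3. Solving gives C1 = -95/24, C2 = 3/40.

u = -95*exp(x)/24 - 7*exp(-5*x)/60 + 3*exp(5*x)/40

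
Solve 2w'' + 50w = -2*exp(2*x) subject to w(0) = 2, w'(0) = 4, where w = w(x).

w = -exp(2*x)/29 + 59*cos(5*x)/29 + 118*sin(5*x)/145

Divide through by 2: w'' + 25w = -exp(2*x).
Characteristic equation r² + 25 = 0 has discriminant (0)² - 4·(25) = -100 < 0, so r = ± 5i.
Hence w_h = C1*cos(5*x) + C2*sin(5*x).
Try w_p = A*exp(2*x). Substituting into the equation and dividing by exp(2*x) gives A = -1/29, so w_p = -exp(2*x)/29.
General solution: w = -exp(2*x)/29 + C1*cos(5*x) + C2*sin(5*x).
Apply the initial conditions: w(0) = -1/29 + C1 = 2 and w'(0) = -2/29 + 5*C2 = 4. Solving gives C1 = 59/29, C2 = 118/145.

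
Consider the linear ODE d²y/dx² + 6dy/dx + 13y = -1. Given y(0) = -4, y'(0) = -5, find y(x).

Characteristic equation r² + 6r + 13 = 0 has discriminant (6)² - 4·(13) = -16 < 0, so r = -3 ± 2i.
Hence y_h = C1*cos(2*x)*exp(-3*x) + C2*exp(-3*x)*sin(2*x).
For the particular solution try y_p = A0. Substituting and matching coefficients of each power of x gives A0 = -1/13, so y_p = -1/13.
General solution: y = -1/13 + C1*cos(2*x)*exp(-3*x) + C2*exp(-3*x)*sin(2*x).
Apply the initial conditions: y(0) = -1/13 + C1 = -4 and y'(0) = -3*C1 + 2*C2 = -5. Solving gives C1 = -51/13, C2 = -109/13.

y = -1/13 - 109*exp(-3*x)*sin(2*x)/13 - 51*cos(2*x)*exp(-3*x)/13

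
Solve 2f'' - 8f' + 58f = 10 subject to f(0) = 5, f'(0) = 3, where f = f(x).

f = 5/29 - 193*exp(2*x)*sin(5*x)/145 + 140*cos(5*x)*exp(2*x)/29

Divide through by 2: f'' - 4f' + 29f = 5.
Characteristic equation r² - 4r + 29 = 0 has discriminant (-4)² - 4·(29) = -100 < 0, so r = 2 ± 5i.
Hence f_h = C1*cos(5*x)*exp(2*x) + C2*exp(2*x)*sin(5*x).
For the particular solution try f_p = A0. Substituting and matching coefficients of each power of x gives A0 = 5/29, so f_p = 5/29.
General solution: f = 5/29 + C1*cos(5*x)*exp(2*x) + C2*exp(2*x)*sin(5*x).
Apply the initial conditions: f(0) = 5/29 + C1 = 5 and f'(0) = 2*C1 + 5*C2 = 3. Solving gives C1 = 140/29, C2 = -193/145.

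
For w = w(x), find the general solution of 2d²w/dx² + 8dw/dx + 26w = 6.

w = 3/13 + C1*cos(3*x)*exp(-2*x) + C2*exp(-2*x)*sin(3*x)

Divide through by 2: w'' + 4w' + 13w = 3.
Characteristic equation r² + 4r + 13 = 0 has discriminant (4)² - 4·(13) = -36 < 0, so r = -2 ± 3i.
Hence w_h = C1*cos(3*x)*exp(-2*x) + C2*exp(-2*x)*sin(3*x).
For the particular solution try w_p = A0. Substituting and matching coefficients of each power of x gives A0 = 3/13, so w_p = 3/13.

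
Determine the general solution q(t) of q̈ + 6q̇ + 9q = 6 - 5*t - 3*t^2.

q = 22/27 - t**2/3 - t/9 + C1*exp(-3*t) + C2*t*exp(-3*t)

Characteristic equation r² + 6r + 9 = 0 has discriminant (6)² - 4·(9) = 0, so r = -3 is a repeated root.
Hence q_h = (C1 + C2*t)*exp(-3*t).
For the particular solution try q_p = A0 + A1*t + A2*t^2. Substituting and matching coefficients of each power of t gives A0 = 22/27, A1 = -1/9, A2 = -1/3, so q_p = 22/27 - t^2/3 - t/9.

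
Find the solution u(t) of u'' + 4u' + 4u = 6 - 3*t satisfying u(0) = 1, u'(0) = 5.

u = 9/4 - 5*exp(-2*t)/4 - 3*t/4 + 13*t*exp(-2*t)/4

Characteristic equation r² + 4r + 4 = 0 has discriminant (4)² - 4·(4) = 0, so r = -2 is a repeated root.
Hence u_h = (C1 + C2*t)*exp(-2*t).
For the particular solution try u_p = A0 + A1*t. Substituting and matching coefficients of each power of t gives A0 = 9/4, A1 = -3/4, so u_p = 9/4 - 3*t/4.
General solution: u = 9/4 - 3*t/4 + C1*exp(-2*t) + C2*t*exp(-2*t).
Apply the initial conditions: u(0) = 9/4 + C1 = 1 and u'(0) = -3/4 + C2 - 2*C1 = 5. Solving gives C1 = -5/4, C2 = 13/4.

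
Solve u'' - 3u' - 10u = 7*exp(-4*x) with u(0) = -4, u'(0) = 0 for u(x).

u = -65*exp(5*x)/63 - 47*exp(-2*x)/14 + 7*exp(-4*x)/18

Characteristic equation r² - 3r - 10 = 0 factors as (r + 2)(r - 5) = 0, so r = -2, 5.
Hence u_h = C1*exp(-2*x) + C2*exp(5*x).
Try u_p = A*exp(-4*x). Substituting into the equation and dividing by exp(-4*x) gives A = 7/18, so u_p = 7*exp(-4*x)/18.
General solution: u = 7*exp(-4*x)/18 + C1*exp(-2*x) + C2*exp(5*x).
Apply the initial conditions: u(0) = 7/18 + C1 + C2 = -4 and u'(0) = -14/9 - 2*C1 + 5*C2 = 0. Solving gives C1 = -47/14, C2 = -65/63.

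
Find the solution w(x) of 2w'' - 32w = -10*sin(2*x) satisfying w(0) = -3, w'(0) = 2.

w = -27*exp(-4*x)/16 - 21*exp(4*x)/16 + sin(2*x)/4

Divide through by 2: w'' - 16w = -5*sin(2*x).
Characteristic equation r² - 16 = 0 factors as (r + 4)(r - 4) = 0, so r = -4, 4.
Hence w_h = C1*exp(-4*x) + C2*exp(4*x).
Try w_p = A*cos(2*x) + B*sin(2*x). Substituting and equating the coefficients of cos(2x) and sin(2x) gives A = 0, B = 1/4, so w_p = sin(2*x)/4.
General solution: w = sin(2*x)/4 + C1*exp(-4*x) + C2*exp(4*x).
Apply the initial conditions: w(0) = C1 + C2 = -3 and w'(0) = 1/2 - 4*C1 + 4*C2 = 2. Solving gives C1 = -27/16, C2 = -21/16.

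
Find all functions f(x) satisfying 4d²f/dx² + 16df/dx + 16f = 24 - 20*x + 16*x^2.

f = 17/4 + x**2 - 13*x/4 + C1*exp(-2*x) + C2*x*exp(-2*x)

Divide through by 4: f'' + 4f' + 4f = 6 - 5*x + 4*x^2.
Characteristic equation r² + 4r + 4 = 0 has discriminant (4)² - 4·(4) = 0, so r = -2 is a repeated root.
Hence f_h = (C1 + C2*x)*exp(-2*x).
For the particular solution try f_p = A0 + A1*x + A2*x^2. Substituting and matching coefficients of each power of x gives A0 = 17/4, A1 = -13/4, A2 = 1, so f_p = 17/4 + x^2 - 13*x/4.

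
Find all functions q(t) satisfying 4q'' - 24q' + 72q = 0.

Divide through by 4: q'' - 6q' + 18q = 0.
Characteristic equation r² - 6r + 18 = 0 has discriminant (-6)² - 4·(18) = -36 < 0, so r = 3 ± 3i.
Hence q_h = C1*cos(3*t)*exp(3*t) + C2*exp(3*t)*sin(3*t).

q = C1*cos(3*t)*exp(3*t) + C2*exp(3*t)*sin(3*t)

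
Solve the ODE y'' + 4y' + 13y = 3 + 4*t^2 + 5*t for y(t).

y = 271/2197 + 4*t**2/13 + 33*t/169 + C1*cos(3*t)*exp(-2*t) + C2*exp(-2*t)*sin(3*t)

Characteristic equation r² + 4r + 13 = 0 has discriminant (4)² - 4·(13) = -36 < 0, so r = -2 ± 3i.
Hence y_h = C1*cos(3*t)*exp(-2*t) + C2*exp(-2*t)*sin(3*t).
For the particular solution try y_p = A0 + A1*t + A2*t^2. Substituting and matching coefficients of each power of t gives A0 = 271/2197, A1 = 33/169, A2 = 4/13, so y_p = 271/2197 + 4*t^2/13 + 33*t/169.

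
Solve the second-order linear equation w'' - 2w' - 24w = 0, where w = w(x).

w = C1*exp(6*x) + C2*exp(-4*x)

Characteristic equation r² - 2r - 24 = 0 factors as (r - 6)(r + 4) = 0, so r = 6, -4.
Hence w_h = C1*exp(6*x) + C2*exp(-4*x).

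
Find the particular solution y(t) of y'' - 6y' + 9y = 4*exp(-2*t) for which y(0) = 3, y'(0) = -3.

y = 4*exp(-2*t)/25 + 71*exp(3*t)/25 - 56*t*exp(3*t)/5

Characteristic equation r² - 6r + 9 = 0 has discriminant (-6)² - 4·(9) = 0, so r = 3 is a repeated root.
Hence y_h = (C1 + C2*t)*exp(3*t).
Try y_p = A*exp(-2*t). Substituting into the equation and dividing by exp(-2*t) gives A = 4/25, so y_p = 4*exp(-2*t)/25.
General solution: y = 4*exp(-2*t)/25 + C1*exp(3*t) + C2*t*exp(3*t).
Apply the initial conditions: y(0) = 4/25 + C1 = 3 and y'(0) = -8/25 + C2 + 3*C1 = -3. Solving gives C1 = 71/25, C2 = -56/5.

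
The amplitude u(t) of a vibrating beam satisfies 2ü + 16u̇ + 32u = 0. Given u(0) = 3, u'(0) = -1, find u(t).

Divide through by 2: u'' + 8u' + 16u = 0.
Characteristic equation r² + 8r + 16 = 0 has discriminant (8)² - 4·(16) = 0, so r = -4 is a repeated root.
Hence u_h = (C1 + C2*t)*exp(-4*t).
Apply the initial conditions: u(0) = C1 = 3 and u'(0) = C2 - 4*C1 = -1. Solving gives C1 = 3, C2 = 11.

u = 3*exp(-4*t) + 11*t*exp(-4*t)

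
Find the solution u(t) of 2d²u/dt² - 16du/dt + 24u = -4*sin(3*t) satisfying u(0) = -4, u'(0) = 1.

u = -319*exp(2*t)/52 - 16*cos(3*t)/195 - 2*sin(3*t)/195 + 133*exp(6*t)/60

Divide through by 2: u'' - 8u' + 12u = -2*sin(3*t).
Characteristic equation r² - 8r + 12 = 0 factors as (r - 2)(r - 6) = 0, so r = 2, 6.
Hence u_h = C1*exp(2*t) + C2*exp(6*t).
Try u_p = A*cos(3*t) + B*sin(3*t). Substituting and equating the coefficients of cos(3t) and sin(3t) gives A = -16/195, B = -2/195, so u_p = -16*cos(3*t)/195 - 2*sin(3*t)/195.
General solution: u = -16*cos(3*t)/195 - 2*sin(3*t)/195 + C1*exp(2*t) + C2*exp(6*t).
Apply the initial conditions: u(0) = -16/195 + C1 + C2 = -4 and u'(0) = -2/65 + 2*C1 + 6*C2 = 1. Solving gives C1 = -319/52, C2 = 133/60.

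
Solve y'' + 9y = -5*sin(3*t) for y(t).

y = C1*cos(3*t) + C2*sin(3*t) + 5*t*cos(3*t)/6

Characteristic equation r² + 9 = 0 has discriminant (0)² - 4·(9) = -36 < 0, so r = ± 3i.
Hence y_h = C1*cos(3*t) + C2*sin(3*t).
Since ±3i are characteristic roots, multiply the trial by t. Try y_p = t*(A*cos(3*t) + B*sin(3*t)). Substituting and equating the coefficients of cos(3t) and sin(3t) gives A = 5/6, B = 0, so y_p = 5*t*cos(3*t)/6.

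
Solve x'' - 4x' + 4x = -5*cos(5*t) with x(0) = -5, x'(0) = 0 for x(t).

Characteristic equation r² - 4r + 4 = 0 has discriminant (-4)² - 4·(4) = 0, so r = 2 is a repeated root.
Hence x_h = (C1 + C2*t)*exp(2*t).
Try x_p = A*cos(5*t) + B*sin(5*t). Substituting and equating the coefficients of cos(5t) and sin(5t) gives A = 105/841, B = 100/841, so x_p = 100*sin(5*t)/841 + 105*cos(5*t)/841.
General solution: x = 100*sin(5*t)/841 + 105*cos(5*t)/841 + C1*exp(2*t) + C2*t*exp(2*t).
Apply the initial conditions: x(0) = 105/841 + C1 = -5 and x'(0) = 500/841 + C2 + 2*C1 = 0. Solving gives C1 = -4310/841, C2 = 280/29.

x = -4310*exp(2*t)/841 + 100*sin(5*t)/841 + 105*cos(5*t)/841 + 280*t*exp(2*t)/29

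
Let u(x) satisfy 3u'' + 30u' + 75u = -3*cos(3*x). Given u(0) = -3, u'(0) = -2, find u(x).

Divide through by 3: u'' + 10u' + 25u = -cos(3*x).
Characteristic equation r² + 10r + 25 = 0 has discriminant (10)² - 4·(25) = 0, so r = -5 is a repeated root.
Hence u_h = (C1 + C2*x)*exp(-5*x).
Try u_p = A*cos(3*x) + B*sin(3*x). Substituting and equating the coefficients of cos(3x) and sin(3x) gives A = -4/289, B = -15/578, so u_p = -15*sin(3*x)/578 - 4*cos(3*x)/289.
General solution: u = -15*sin(3*x)/578 - 4*cos(3*x)/289 + C1*exp(-5*x) + C2*x*exp(-5*x).
Apply the initial conditions: u(0) = -4/289 + C1 = -3 and u'(0) = -45/578 + C2 - 5*C1 = -2. Solving gives C1 = -863/289, C2 = -573/34.

u = -863*exp(-5*x)/289 - 15*sin(3*x)/578 - 4*cos(3*x)/289 - 573*x*exp(-5*x)/34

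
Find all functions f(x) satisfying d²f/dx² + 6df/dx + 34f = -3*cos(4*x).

f = -3*cos(4*x)/50 - 2*sin(4*x)/25 + C1*cos(5*x)*exp(-3*x) + C2*exp(-3*x)*sin(5*x)

Characteristic equation r² + 6r + 34 = 0 has discriminant (6)² - 4·(34) = -100 < 0, so r = -3 ± 5i.
Hence f_h = C1*cos(5*x)*exp(-3*x) + C2*exp(-3*x)*sin(5*x).
Try f_p = A*cos(4*x) + B*sin(4*x). Substituting and equating the coefficients of cos(4x) and sin(4x) gives A = -3/50, B = -2/25, so f_p = -3*cos(4*x)/50 - 2*sin(4*x)/25.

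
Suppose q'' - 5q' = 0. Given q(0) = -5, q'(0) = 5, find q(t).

q = -6 + exp(5*t)

Characteristic equation r² - 5r = 0 factors as (r - 5)r = 0, so r = 5, 0.
Hence q_h = C1*exp(5*t) + C2.
Apply the initial conditions: q(0) = C1 + C2 = -5 and q'(0) = 5*C1 = 5. Solving gives C1 = 1, C2 = -6.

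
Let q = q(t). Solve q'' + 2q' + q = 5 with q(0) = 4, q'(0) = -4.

q = 5 - exp(-t) - 5*t*exp(-t)

Characteristic equation r² + 2r + 1 = 0 has discriminant (2)² - 4·(1) = 0, so r = -1 is a repeated root.
Hence q_h = (C1 + C2*t)*exp(-t).
For the particular solution try q_p = A0. Substituting and matching coefficients of each power of t gives A0 = 5, so q_p = 5.
General solution: q = 5 + C1*exp(-t) + C2*t*exp(-t).
Apply the initial conditions: q(0) = 5 + C1 = 4 and q'(0) = C2 - C1 = -4. Solving gives C1 = -1, C2 = -5.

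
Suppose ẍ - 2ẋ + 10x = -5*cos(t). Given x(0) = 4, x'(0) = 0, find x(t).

Characteristic equation r² - 2r + 10 = 0 has discriminant (-2)² - 4·(10) = -36 < 0, so r = 1 ± 3i.
Hence x_h = C1*cos(3*t)*exp(t) + C2*exp(t)*sin(3*t).
Try x_p = A*cos(t) + B*sin(t). Substituting and equating the coefficients of cos(t) and sin(t) gives A = -9/17, B = 2/17, so x_p = -9*cos(t)/17 + 2*sin(t)/17.
General solution: x = -9*cos(t)/17 + 2*sin(t)/17 + C1*cos(3*t)*exp(t) + C2*exp(t)*sin(3*t).
Apply the initial conditions: x(0) = -9/17 + C1 = 4 and x'(0) = 2/17 + C1 + 3*C2 = 0. Solving gives C1 = 77/17, C2 = -79/51.

x = -9*cos(t)/17 + 2*sin(t)/17 - 79*exp(t)*sin(3*t)/51 + 77*cos(3*t)*exp(t)/17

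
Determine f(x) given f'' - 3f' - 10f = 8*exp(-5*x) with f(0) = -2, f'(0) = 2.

Characteristic equation r² - 3r - 10 = 0 factors as (r - 5)(r + 2) = 0, so r = 5, -2.
Hence f_h = C1*exp(5*x) + C2*exp(-2*x).
Try f_p = A*exp(-5*x). Substituting into the equation and dividing by exp(-5*x) gives A = 4/15, so f_p = 4*exp(-5*x)/15.
General solution: f = 4*exp(-5*x)/15 + C1*exp(5*x) + C2*exp(-2*x).
Apply the initial conditions: f(0) = 4/15 + C1 + C2 = -2 and f'(0) = -4/3 - 2*C2 + 5*C1 = 2. Solving gives C1 = -6/35, C2 = -44/21.

f = -44*exp(-2*x)/21 - 6*exp(5*x)/35 + 4*exp(-5*x)/15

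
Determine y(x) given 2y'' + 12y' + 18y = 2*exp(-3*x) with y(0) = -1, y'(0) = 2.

Divide through by 2: y'' + 6y' + 9y = exp(-3*x).
Characteristic equation r² + 6r + 9 = 0 has discriminant (6)² - 4·(9) = 0, so r = -3 is a repeated root.
Hence y_h = (C1 + C2*x)*exp(-3*x).
Since exp(-3*x) solves the homogeneous equation (r = -3 is a root of multiplicity 2), multiply the trial by x^2. Try y_p = A*x^2*exp(-3*x). Substituting into the equation and dividing by exp(-3*x) gives A = 1/2, so y_p = x^2*exp(-3*x)/2.
General solution: y = C1*exp(-3*x) + x^2*exp(-3*x)/2 + C2*x*exp(-3*x).
Apply the initial conditions: y(0) = C1 = -1 and y'(0) = C2 - 3*C1 = 2. Solving gives C1 = -1, C2 = -1.

y = -exp(-3*x) + x**2*exp(-3*x)/2 - x*exp(-3*x)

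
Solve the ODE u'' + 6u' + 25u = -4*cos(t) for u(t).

Characteristic equation r² + 6r + 25 = 0 has discriminant (6)² - 4·(25) = -64 < 0, so r = -3 ± 4i.
Hence u_h = C1*cos(4*t)*exp(-3*t) + C2*exp(-3*t)*sin(4*t).
Try u_p = A*cos(t) + B*sin(t). Substituting and equating the coefficients of cos(t) and sin(t) gives A = -8/51, B = -2/51, so u_p = -8*cos(t)/51 - 2*sin(t)/51.

u = -8*cos(t)/51 - 2*sin(t)/51 + C1*cos(4*t)*exp(-3*t) + C2*exp(-3*t)*sin(4*t)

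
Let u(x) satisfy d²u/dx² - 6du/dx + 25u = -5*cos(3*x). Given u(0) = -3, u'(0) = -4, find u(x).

Characteristic equation r² - 6r + 25 = 0 has discriminant (-6)² - 4·(25) = -64 < 0, so r = 3 ± 4i.
Hence u_h = C1*cos(4*x)*exp(3*x) + C2*exp(3*x)*sin(4*x).
Try u_p = A*cos(3*x) + B*sin(3*x). Substituting and equating the coefficients of cos(3x) and sin(3x) gives A = -4/29, B = 9/58, so u_p = -4*cos(3*x)/29 + 9*sin(3*x)/58.
General solution: u = -4*cos(3*x)/29 + 9*sin(3*x)/58 + C1*cos(4*x)*exp(3*x) + C2*exp(3*x)*sin(4*x).
Apply the initial conditions: u(0) = -4/29 + C1 = -3 and u'(0) = 27/58 + 3*C1 + 4*C2 = -4. Solving gives C1 = -83/29, C2 = 239/232.

u = -4*cos(3*x)/29 + 9*sin(3*x)/58 - 83*cos(4*x)*exp(3*x)/29 + 239*exp(3*x)*sin(4*x)/232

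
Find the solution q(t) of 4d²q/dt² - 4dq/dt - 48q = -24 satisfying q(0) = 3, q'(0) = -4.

Divide through by 4: q'' - q' - 12q = -6.
Characteristic equation r² - r - 12 = 0 factors as (r - 4)(r + 3) = 0, so r = 4, -3.
Hence q_h = C1*exp(4*t) + C2*exp(-3*t).
For the particular solution try q_p = A0. Substituting and matching coefficients of each power of t gives A0 = 1/2, so q_p = 1/2.
General solution: q = 1/2 + C1*exp(4*t) + C2*exp(-3*t).
Apply the initial conditions: q(0) = 1/2 + C1 + C2 = 3 and q'(0) = -3*C2 + 4*C1 = -4. Solving gives C1 = 1/2, C2 = 2.

q = 1/2 + exp(4*t)/2 + 2*exp(-3*t)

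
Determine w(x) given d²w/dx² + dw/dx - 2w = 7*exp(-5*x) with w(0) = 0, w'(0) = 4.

w = -19*exp(-2*x)/9 + 7*exp(-5*x)/18 + 31*exp(x)/18

Characteristic equation r² + r - 2 = 0 factors as (r + 2)(r - 1) = 0, so r = -2, 1.
Hence w_h = C1*exp(-2*x) + C2*exp(x).
Try w_p = A*exp(-5*x). Substituting into the equation and dividing by exp(-5*x) gives A = 7/18, so w_p = 7*exp(-5*x)/18.
General solution: w = 7*exp(-5*x)/18 + C1*exp(-2*x) + C2*exp(x).
Apply the initial conditions: w(0) = 7/18 + C1 + C2 = 0 and w'(0) = -35/18 + C2 - 2*C1 = 4. Solving gives C1 = -19/9, C2 = 31/18.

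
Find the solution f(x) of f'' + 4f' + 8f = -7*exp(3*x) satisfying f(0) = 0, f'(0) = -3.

Characteristic equation r² + 4r + 8 = 0 has discriminant (4)² - 4·(8) = -16 < 0, so r = -2 ± 2i.
Hence f_h = C1*cos(2*x)*exp(-2*x) + C2*exp(-2*x)*sin(2*x).
Try f_p = A*exp(3*x). Substituting into the equation and dividing by exp(3*x) gives A = -7/29, so f_p = -7*exp(3*x)/29.
General solution: f = -7*exp(3*x)/29 + C1*cos(2*x)*exp(-2*x) + C2*exp(-2*x)*sin(2*x).
Apply the initial conditions: f(0) = -7/29 + C1 = 0 and f'(0) = -21/29 - 2*C1 + 2*C2 = -3. Solving gives C1 = 7/29, C2 = -26/29.

f = -7*exp(3*x)/29 - 26*exp(-2*x)*sin(2*x)/29 + 7*cos(2*x)*exp(-2*x)/29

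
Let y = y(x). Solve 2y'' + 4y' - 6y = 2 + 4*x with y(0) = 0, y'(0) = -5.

y = -7/9 - 2*x/3 - exp(x)/2 + 23*exp(-3*x)/18

Divide through by 2: y'' + 2y' - 3y = 1 + 2*x.
Characteristic equation r² + 2r - 3 = 0 factors as (r + 3)(r - 1) = 0, so r = -3, 1.
Hence y_h = C1*exp(-3*x) + C2*exp(x).
For the particular solution try y_p = A0 + A1*x. Substituting and matching coefficients of each power of x gives A0 = -7/9, A1 = -2/3, so y_p = -7/9 - 2*x/3.
General solution: y = -7/9 - 2*x/3 + C1*exp(-3*x) + C2*exp(x).
Apply the initial conditions: y(0) = -7/9 + C1 + C2 = 0 and y'(0) = -2/3 + C2 - 3*C1 = -5. Solving gives C1 = 23/18, C2 = -1/2.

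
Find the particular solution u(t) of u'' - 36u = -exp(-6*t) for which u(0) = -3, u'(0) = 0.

u = -217*exp(6*t)/144 - 215*exp(-6*t)/144 + t*exp(-6*t)/12

Characteristic equation r² - 36 = 0 factors as (r - 6)(r + 6) = 0, so r = 6, -6.
Hence u_h = C1*exp(6*t) + C2*exp(-6*t).
Since exp(-6*t) solves the homogeneous equation (r = -6 is a root of multiplicity 1), multiply the trial by t. Try u_p = A*t*exp(-6*t). Substituting into the equation and dividing by exp(-6*t) gives A = 1/12, so u_p = t*exp(-6*t)/12.
General solution: u = C1*exp(6*t) + C2*exp(-6*t) + t*exp(-6*t)/12.
Apply the initial conditions: u(0) = C1 + C2 = -3 and u'(0) = 1/12 - 6*C2 + 6*C1 = 0. Solving gives C1 = -217/144, C2 = -215/144.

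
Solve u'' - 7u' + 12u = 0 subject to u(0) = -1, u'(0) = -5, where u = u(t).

Characteristic equation r² - 7r + 12 = 0 factors as (r - 3)(r - 4) = 0, so r = 3, 4.
Hence u_h = C1*exp(3*t) + C2*exp(4*t).
Apply the initial conditions: u(0) = C1 + C2 = -1 and u'(0) = 3*C1 + 4*C2 = -5. Solving gives C1 = 1, C2 = -2.

u = -2*exp(4*t) + exp(3*t)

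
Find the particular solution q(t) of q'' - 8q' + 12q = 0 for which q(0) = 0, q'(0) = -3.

Characteristic equation r² - 8r + 12 = 0 factors as (r - 2)(r - 6) = 0, so r = 2, 6.
Hence q_h = C1*exp(2*t) + C2*exp(6*t).
Apply the initial conditions: q(0) = C1 + C2 = 0 and q'(0) = 2*C1 + 6*C2 = -3. Solving gives C1 = 3/4, C2 = -3/4.

q = -3*exp(6*t)/4 + 3*exp(2*t)/4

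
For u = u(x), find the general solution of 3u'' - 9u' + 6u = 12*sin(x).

u = 2*sin(x)/5 + 6*cos(x)/5 + C1*exp(2*x) + C2*exp(x)

Divide through by 3: u'' - 3u' + 2u = 4*sin(x).
Characteristic equation r² - 3r + 2 = 0 factors as (r - 2)(r - 1) = 0, so r = 2, 1.
Hence u_h = C1*exp(2*x) + C2*exp(x).
Try u_p = A*cos(x) + B*sin(x). Substituting and equating the coefficients of cos(x) and sin(x) gives A = 6/5, B = 2/5, so u_p = 2*sin(x)/5 + 6*cos(x)/5.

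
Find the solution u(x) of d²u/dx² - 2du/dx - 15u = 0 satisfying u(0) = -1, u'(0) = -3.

Characteristic equation r² - 2r - 15 = 0 factors as (r - 5)(r + 3) = 0, so r = 5, -3.
Hence u_h = C1*exp(5*x) + C2*exp(-3*x).
Apply the initial conditions: u(0) = C1 + C2 = -1 and u'(0) = -3*C2 + 5*C1 = -3. Solving gives C1 = -3/4, C2 = -1/4.

u = -3*exp(5*x)/4 - exp(-3*x)/4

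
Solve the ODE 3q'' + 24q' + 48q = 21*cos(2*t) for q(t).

Divide through by 3: q'' + 8q' + 16q = 7*cos(2*t).
Characteristic equation r² + 8r + 16 = 0 has discriminant (8)² - 4·(16) = 0, so r = -4 is a repeated root.
Hence q_h = (C1 + C2*t)*exp(-4*t).
Try q_p = A*cos(2*t) + B*sin(2*t). Substituting and equating the coefficients of cos(2t) and sin(2t) gives A = 21/100, B = 7/25, so q_p = 7*sin(2*t)/25 + 21*cos(2*t)/100.

q = 7*sin(2*t)/25 + 21*cos(2*t)/100 + C1*exp(-4*t) + C2*t*exp(-4*t)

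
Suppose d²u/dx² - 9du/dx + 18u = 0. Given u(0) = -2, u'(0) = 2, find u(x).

u = -14*exp(3*x)/3 + 8*exp(6*x)/3

Characteristic equation r² - 9r + 18 = 0 factors as (r - 3)(r - 6) = 0, so r = 3, 6.
Hence u_h = C1*exp(3*x) + C2*exp(6*x).
Apply the initial conditions: u(0) = C1 + C2 = -2 and u'(0) = 3*C1 + 6*C2 = 2. Solving gives C1 = -14/3, C2 = 8/3.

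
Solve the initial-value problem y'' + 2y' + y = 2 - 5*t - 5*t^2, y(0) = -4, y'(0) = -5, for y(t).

Characteristic equation r² + 2r + 1 = 0 has discriminant (2)² - 4·(1) = 0, so r = -1 is a repeated root.
Hence y_h = (C1 + C2*t)*exp(-t).
For the particular solution try y_p = A0 + A1*t + A2*t^2. Substituting and matching coefficients of each power of t gives A0 = -18, A1 = 15, A2 = -5, so y_p = -18 - 5*t^2 + 15*t.
General solution: y = -18 - 5*t^2 + 15*t + C1*exp(-t) + C2*t*exp(-t).
Apply the initial conditions: y(0) = -18 + C1 = -4 and y'(0) = 15 + C2 - C1 = -5. Solving gives C1 = 14, C2 = -6.

y = -18 - 5*t**2 + 14*exp(-t) + 15*t - 6*t*exp(-t)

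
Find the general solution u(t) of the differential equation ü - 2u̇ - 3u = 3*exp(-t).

Characteristic equation r² - 2r - 3 = 0 factors as (r - 3)(r + 1) = 0, so r = 3, -1.
Hence u_h = C1*exp(3*t) + C2*exp(-t).
Since exp(-t) solves the homogeneous equation (r = -1 is a root of multiplicity 1), multiply the trial by t. Try u_p = A*t*exp(-t). Substituting into the equation and dividing by exp(-t) gives A = -3/4, so u_p = -3*t*exp(-t)/4.

u = C1*exp(3*t) + C2*exp(-t) - 3*t*exp(-t)/4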